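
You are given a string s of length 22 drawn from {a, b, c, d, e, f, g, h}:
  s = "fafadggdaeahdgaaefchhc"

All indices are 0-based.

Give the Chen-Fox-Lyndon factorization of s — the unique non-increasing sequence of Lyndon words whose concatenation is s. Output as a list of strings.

["f", "af", "adggdaeahdg", "aaefchhc"]

emit factor 1: 'f' (i=0, period=1)
emit factor 2: 'af' (i=1, period=2)
emit factor 3: 'adggdaeahdg' (i=3, period=11)
emit factor 4: 'aaefchhc' (i=14, period=8)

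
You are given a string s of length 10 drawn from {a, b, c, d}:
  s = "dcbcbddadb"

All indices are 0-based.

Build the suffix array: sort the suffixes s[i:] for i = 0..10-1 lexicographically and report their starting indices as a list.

[7, 9, 2, 4, 1, 3, 6, 8, 0, 5]

sorted suffixes:
  #0 SA[0]=7  'adb'
  #1 SA[1]=9  'b'
  #2 SA[2]=2  'bcbddadb'
  #3 SA[3]=4  'bddadb'
  #4 SA[4]=1  'cbcbddadb'
  #5 SA[5]=3  'cbddadb'
  #6 SA[6]=6  'dadb'
  #7 SA[7]=8  'db'
  #8 SA[8]=0  'dcbcbddadb'
  #9 SA[9]=5  'ddadb'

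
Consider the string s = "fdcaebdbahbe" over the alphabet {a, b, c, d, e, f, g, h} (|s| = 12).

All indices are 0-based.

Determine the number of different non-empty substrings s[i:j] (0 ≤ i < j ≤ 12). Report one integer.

73

rank→(start, suffix):
  0 → (3, 'aebdbahbe')
  1 → (8, 'ahbe')
  2 → (7, 'bahbe')
  3 → (5, 'bdbahbe')
  4 → (10, 'be')
  5 → (2, 'caebdbahbe')
  6 → (6, 'dbahbe')
  7 → (1, 'dcaebdbahbe')
  8 → (11, 'e')
  9 → (4, 'ebdbahbe')
  10 → (0, 'fdcaebdbahbe')
  11 → (9, 'hbe')

SA = [3, 8, 7, 5, 10, 2, 6, 1, 11, 4, 0, 9]
i: (SA[i-1],SA[i]) lcp shared
  1: (3,8) 1 'a'
  2: (8,7) 0 ''
  3: (7,5) 1 'b'
  4: (5,10) 1 'b'
  5: (10,2) 0 ''
  6: (2,6) 0 ''
  7: (6,1) 1 'd'
  8: (1,11) 0 ''
  9: (11,4) 1 'e'
  10: (4,0) 0 ''
  11: (0,9) 0 ''

n(n+1)/2 = 12·13/2 = 78
Σ LCP = 0 + 1 + 0 + 1 + 1 + 0 + 0 + 1 + 0 + 1 + 0 + 0 = 5
distinct = 78 − 5 = 73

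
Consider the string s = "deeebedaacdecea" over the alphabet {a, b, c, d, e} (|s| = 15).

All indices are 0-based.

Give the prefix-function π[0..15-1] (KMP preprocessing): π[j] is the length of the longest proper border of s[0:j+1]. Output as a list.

[0, 0, 0, 0, 0, 0, 1, 0, 0, 0, 1, 2, 0, 0, 0]

π[0] = 0
j=1 s[j]='e': π[1]=0 (border '')
j=2 s[j]='e': π[2]=0 (border '')
j=3 s[j]='e': π[3]=0 (border '')
j=4 s[j]='b': π[4]=0 (border '')
j=5 s[j]='e': π[5]=0 (border '')
j=6 s[j]='d': π[6]=1 (border 'd')
j=7 s[j]='a': k: 1→0; π[7]=0 (border '')
j=8 s[j]='a': π[8]=0 (border '')
j=9 s[j]='c': π[9]=0 (border '')
j=10 s[j]='d': π[10]=1 (border 'd')
j=11 s[j]='e': π[11]=2 (border 'de')
j=12 s[j]='c': k: 2→0; π[12]=0 (border '')
j=13 s[j]='e': π[13]=0 (border '')
j=14 s[j]='a': π[14]=0 (border '')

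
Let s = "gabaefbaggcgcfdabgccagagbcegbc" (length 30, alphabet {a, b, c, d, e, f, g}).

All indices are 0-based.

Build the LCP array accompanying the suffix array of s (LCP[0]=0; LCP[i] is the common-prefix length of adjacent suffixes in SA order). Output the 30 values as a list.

[0, 2, 1, 1, 2, 2, 0, 2, 1, 2, 1, 0, 1, 1, 1, 1, 1, 0, 0, 1, 0, 1, 0, 2, 1, 3, 1, 2, 2, 1]

sorted suffixes:
  #0 SA[0]=1  'abaefbaggcgcfdabgccagagbcegbc'
  #1 SA[1]=15  'abgccagagbcegbc'
  #2 SA[2]=3  'aefbaggcgcfdabgccagagbcegbc'
  #3 SA[3]=20  'agagbcegbc'
  #4 SA[4]=22  'agbcegbc'
  #5 SA[5]=7  'aggcgcfdabgccagagbcegbc'
  #6 SA[6]=2  'baefbaggcgcfdabgccagagbcegbc'
  #7 SA[7]=6  'baggcgcfdabgccagagbcegbc'
  #8 SA[8]=28  'bc'
  #9 SA[9]=24  'bcegbc'
  #10 SA[10]=16  'bgccagagbcegbc'
  #11 SA[11]=29  'c'
  #12 SA[12]=19  'cagagbcegbc'
  #13 SA[13]=18  'ccagagbcegbc'
  #14 SA[14]=25  'cegbc'
  #15 SA[15]=12  'cfdabgccagagbcegbc'
  #16 SA[16]=10  'cgcfdabgccagagbcegbc'
  #17 SA[17]=14  'dabgccagagbcegbc'
  #18 SA[18]=4  'efbaggcgcfdabgccagagbcegbc'
  #19 SA[19]=26  'egbc'
  #20 SA[20]=5  'fbaggcgcfdabgccagagbcegbc'
  #21 SA[21]=13  'fdabgccagagbcegbc'
  #22 SA[22]=0  'gabaefbaggcgcfdabgccagagbcegbc'
  #23 SA[23]=21  'gagbcegbc'
  #24 SA[24]=27  'gbc'
  #25 SA[25]=23  'gbcegbc'
  #26 SA[26]=17  'gccagagbcegbc'
  #27 SA[27]=11  'gcfdabgccagagbcegbc'
  #28 SA[28]=9  'gcgcfdabgccagagbcegbc'
  #29 SA[29]=8  'ggcgcfdabgccagagbcegbc'

SA = [1, 15, 3, 20, 22, 7, 2, 6, 28, 24, 16, 29, 19, 18, 25, 12, 10, 14, 4, 26, 5, 13, 0, 21, 27, 23, 17, 11, 9, 8]
i: (SA[i-1],SA[i]) lcp shared
  1: (1,15) 2 'ab'
  2: (15,3) 1 'a'
  3: (3,20) 1 'a'
  4: (20,22) 2 'ag'
  5: (22,7) 2 'ag'
  6: (7,2) 0 ''
  7: (2,6) 2 'ba'
  8: (6,28) 1 'b'
  9: (28,24) 2 'bc'
  10: (24,16) 1 'b'
  11: (16,29) 0 ''
  12: (29,19) 1 'c'
  13: (19,18) 1 'c'
  14: (18,25) 1 'c'
  15: (25,12) 1 'c'
  16: (12,10) 1 'c'
  17: (10,14) 0 ''
  18: (14,4) 0 ''
  19: (4,26) 1 'e'
  20: (26,5) 0 ''
  21: (5,13) 1 'f'
  22: (13,0) 0 ''
  23: (0,21) 2 'ga'
  24: (21,27) 1 'g'
  25: (27,23) 3 'gbc'
  26: (23,17) 1 'g'
  27: (17,11) 2 'gc'
  28: (11,9) 2 'gc'
  29: (9,8) 1 'g'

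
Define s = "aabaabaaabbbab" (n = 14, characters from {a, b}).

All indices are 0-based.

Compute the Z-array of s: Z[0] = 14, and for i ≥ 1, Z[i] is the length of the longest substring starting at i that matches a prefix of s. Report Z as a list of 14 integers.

Z[0]=14
i=1: fresh scan; Z[1]=1 extend→box=[1,2)
i=2: fresh scan; Z[2]=0
i=3: fresh scan; Z[3]=5 extend→box=[3,8)
i=4: min(r-i=4, Z[1]=1)=1; Z[4]=1
i=5: min(r-i=3, Z[2]=0)=0; Z[5]=0
i=6: min(r-i=2, Z[3]=5)=2; Z[6]=2
i=7: min(r-i=1, Z[4]=1)=1; Z[7]=3 extend→box=[7,10)
i=8: min(r-i=2, Z[1]=1)=1; Z[8]=1
i=9: min(r-i=1, Z[2]=0)=0; Z[9]=0
i=10: fresh scan; Z[10]=0
i=11: fresh scan; Z[11]=0
i=12: fresh scan; Z[12]=1 extend→box=[12,13)
i=13: fresh scan; Z[13]=0

[14, 1, 0, 5, 1, 0, 2, 3, 1, 0, 0, 0, 1, 0]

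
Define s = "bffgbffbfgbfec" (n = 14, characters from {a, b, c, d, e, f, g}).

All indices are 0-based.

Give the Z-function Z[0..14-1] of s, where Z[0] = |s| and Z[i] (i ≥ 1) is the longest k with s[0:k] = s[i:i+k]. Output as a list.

[14, 0, 0, 0, 3, 0, 0, 2, 0, 0, 2, 0, 0, 0]

Z[0]=14
i=1: i≥r, start 0; Z[1]=0
i=2: i≥r, start 0; Z[2]=0
i=3: i≥r, start 0; Z[3]=0
i=4: i≥r, start 0; Z[4]=3 grow→box=[4,7)
i=5: min(r-i=2, Z[1]=0)=0; Z[5]=0
i=6: min(r-i=1, Z[2]=0)=0; Z[6]=0
i=7: i≥r, start 0; Z[7]=2 grow→box=[7,9)
i=8: min(r-i=1, Z[1]=0)=0; Z[8]=0
i=9: i≥r, start 0; Z[9]=0
i=10: i≥r, start 0; Z[10]=2 grow→box=[10,12)
i=11: min(r-i=1, Z[1]=0)=0; Z[11]=0
i=12: i≥r, start 0; Z[12]=0
i=13: i≥r, start 0; Z[13]=0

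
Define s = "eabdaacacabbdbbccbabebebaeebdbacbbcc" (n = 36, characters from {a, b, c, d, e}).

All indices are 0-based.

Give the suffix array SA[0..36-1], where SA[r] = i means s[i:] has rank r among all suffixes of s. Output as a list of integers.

[4, 9, 1, 18, 7, 5, 30, 24, 17, 29, 23, 32, 13, 10, 33, 14, 2, 27, 11, 21, 19, 35, 8, 6, 16, 31, 34, 15, 3, 28, 12, 0, 22, 26, 20, 25]

rank | idx | suffix
   0 |   4 | aacacabbdbbccbabebebaeebdbacbbcc
   1 |   9 | abbdbbccbabebebaeebdbacbbcc
   2 |   1 | abdaacacabbdbbccbabebebaeebdbacbbcc
   3 |  18 | abebebaeebdbacbbcc
   4 |   7 | acabbdbbccbabebebaeebdbacbbcc
   5 |   5 | acacabbdbbccbabebebaeebdbacbbcc
   6 |  30 | acbbcc
   7 |  24 | aeebdbacbbcc
   8 |  17 | babebebaeebdbacbbcc
   9 |  29 | bacbbcc
  10 |  23 | baeebdbacbbcc
  11 |  32 | bbcc
  12 |  13 | bbccbabebebaeebdbacbbcc
  13 |  10 | bbdbbccbabebebaeebdbacbbcc
  14 |  33 | bcc
  15 |  14 | bccbabebebaeebdbacbbcc
  16 |   2 | bdaacacabbdbbccbabebebaeebdbacbbcc
  17 |  27 | bdbacbbcc
  18 |  11 | bdbbccbabebebaeebdbacbbcc
  19 |  21 | bebaeebdbacbbcc
  20 |  19 | bebebaeebdbacbbcc
  21 |  35 | c
  22 |   8 | cabbdbbccbabebebaeebdbacbbcc
  23 |   6 | cacabbdbbccbabebebaeebdbacbbcc
  24 |  16 | cbabebebaeebdbacbbcc
  25 |  31 | cbbcc
  26 |  34 | cc
  27 |  15 | ccbabebebaeebdbacbbcc
  28 |   3 | daacacabbdbbccbabebebaeebdbacbbcc
  29 |  28 | dbacbbcc
  30 |  12 | dbbccbabebebaeebdbacbbcc
  31 |   0 | eabdaacacabbdbbccbabebebaeebdbacbbcc
  32 |  22 | ebaeebdbacbbcc
  33 |  26 | ebdbacbbcc
  34 |  20 | ebebaeebdbacbbcc
  35 |  25 | eebdbacbbcc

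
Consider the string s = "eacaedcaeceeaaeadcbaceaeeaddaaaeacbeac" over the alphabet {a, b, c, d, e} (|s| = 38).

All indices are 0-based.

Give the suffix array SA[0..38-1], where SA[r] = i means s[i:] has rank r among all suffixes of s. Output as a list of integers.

rank | idx | suffix
   0 |  28 | aaaeacbeac
   1 |  29 | aaeacbeac
   2 |  12 | aaeadcbaceaeeaddaaaeacbeac
   3 |  36 | ac
   4 |   1 | acaedcaeceeaaeadcbaceaeeaddaaaeacbeac
   5 |  32 | acbeac
   6 |  19 | aceaeeaddaaaeacbeac
   7 |  15 | adcbaceaeeaddaaaeacbeac
   8 |  25 | addaaaeacbeac
   9 |  30 | aeacbeac
  10 |  13 | aeadcbaceaeeaddaaaeacbeac
  11 |   7 | aeceeaaeadcbaceaeeaddaaaeacbeac
  12 |   3 | aedcaeceeaaeadcbaceaeeaddaaaeacbeac
  13 |  22 | aeeaddaaaeacbeac
  14 |  18 | baceaeeaddaaaeacbeac
  15 |  34 | beac
  16 |  37 | c
  17 |   6 | caeceeaaeadcbaceaeeaddaaaeacbeac
  18 |   2 | caedcaeceeaaeadcbaceaeeaddaaaeacbeac
  19 |  17 | cbaceaeeaddaaaeacbeac
  20 |  33 | cbeac
  21 |  20 | ceaeeaddaaaeacbeac
  22 |   9 | ceeaaeadcbaceaeeaddaaaeacbeac
  23 |  27 | daaaeacbeac
  24 |   5 | dcaeceeaaeadcbaceaeeaddaaaeacbeac
  25 |  16 | dcbaceaeeaddaaaeacbeac
  26 |  26 | ddaaaeacbeac
  27 |  11 | eaaeadcbaceaeeaddaaaeacbeac
  28 |  35 | eac
  29 |   0 | eacaedcaeceeaaeadcbaceaeeaddaaaeacbeac
  30 |  31 | eacbeac
  31 |  14 | eadcbaceaeeaddaaaeacbeac
  32 |  24 | eaddaaaeacbeac
  33 |  21 | eaeeaddaaaeacbeac
  34 |   8 | eceeaaeadcbaceaeeaddaaaeacbeac
  35 |   4 | edcaeceeaaeadcbaceaeeaddaaaeacbeac
  36 |  10 | eeaaeadcbaceaeeaddaaaeacbeac
  37 |  23 | eeaddaaaeacbeac

[28, 29, 12, 36, 1, 32, 19, 15, 25, 30, 13, 7, 3, 22, 18, 34, 37, 6, 2, 17, 33, 20, 9, 27, 5, 16, 26, 11, 35, 0, 31, 14, 24, 21, 8, 4, 10, 23]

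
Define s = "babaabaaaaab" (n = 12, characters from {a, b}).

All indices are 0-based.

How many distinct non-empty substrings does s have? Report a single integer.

53

rank→(start, suffix):
  0 → (6, 'aaaaab')
  1 → (7, 'aaaab')
  2 → (8, 'aaab')
  3 → (9, 'aab')
  4 → (3, 'aabaaaaab')
  5 → (10, 'ab')
  6 → (4, 'abaaaaab')
  7 → (1, 'abaabaaaaab')
  8 → (11, 'b')
  9 → (5, 'baaaaab')
  10 → (2, 'baabaaaaab')
  11 → (0, 'babaabaaaaab')

SA = [6, 7, 8, 9, 3, 10, 4, 1, 11, 5, 2, 0]
rank  pair      lcp
   1  s[6:],s[7:]  4  'aaaa'
   2  s[7:],s[8:]  3  'aaa'
   3  s[8:],s[9:]  2  'aa'
   4  s[9:],s[3:]  3  'aab'
   5  s[3:],s[10:]  1  'a'
   6  s[10:],s[4:]  2  'ab'
   7  s[4:],s[1:]  4  'abaa'
   8  s[1:],s[11:]  0  ''
   9  s[11:],s[5:]  1  'b'
  10  s[5:],s[2:]  3  'baa'
  11  s[2:],s[0:]  2  'ba'

n(n+1)/2 = 12·13/2 = 78
Σ LCP = 0 + 4 + 3 + 2 + 3 + 1 + 2 + 4 + 0 + 1 + 3 + 2 = 25
distinct = 78 − 25 = 53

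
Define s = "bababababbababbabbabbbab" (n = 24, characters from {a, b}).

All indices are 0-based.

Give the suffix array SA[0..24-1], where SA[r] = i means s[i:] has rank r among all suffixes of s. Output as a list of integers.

sorted suffixes:
  #0 SA[0]=22  'ab'
  #1 SA[1]=1  'ababababbababbabbabbbab'
  #2 SA[2]=3  'abababbababbabbabbbab'
  #3 SA[3]=5  'ababbababbabbabbbab'
  #4 SA[4]=10  'ababbabbabbbab'
  #5 SA[5]=7  'abbababbabbabbbab'
  #6 SA[6]=12  'abbabbabbbab'
  #7 SA[7]=15  'abbabbbab'
  #8 SA[8]=18  'abbbab'
  #9 SA[9]=23  'b'
  #10 SA[10]=21  'bab'
  #11 SA[11]=0  'bababababbababbabbabbbab'
  #12 SA[12]=2  'babababbababbabbabbbab'
  #13 SA[13]=4  'bababbababbabbabbbab'
  #14 SA[14]=9  'bababbabbabbbab'
  #15 SA[15]=6  'babbababbabbabbbab'
  #16 SA[16]=11  'babbabbabbbab'
  #17 SA[17]=14  'babbabbbab'
  #18 SA[18]=17  'babbbab'
  #19 SA[19]=20  'bbab'
  #20 SA[20]=8  'bbababbabbabbbab'
  #21 SA[21]=13  'bbabbabbbab'
  #22 SA[22]=16  'bbabbbab'
  #23 SA[23]=19  'bbbab'

[22, 1, 3, 5, 10, 7, 12, 15, 18, 23, 21, 0, 2, 4, 9, 6, 11, 14, 17, 20, 8, 13, 16, 19]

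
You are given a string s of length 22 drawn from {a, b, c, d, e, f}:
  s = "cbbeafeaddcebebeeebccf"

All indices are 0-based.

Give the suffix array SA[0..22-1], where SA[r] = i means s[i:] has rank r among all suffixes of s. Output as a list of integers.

rank | idx | suffix
   0 |   7 | addcebebeeebccf
   1 |   4 | afeaddcebebeeebccf
   2 |   1 | bbeafeaddcebebeeebccf
   3 |  18 | bccf
   4 |   2 | beafeaddcebebeeebccf
   5 |  12 | bebeeebccf
   6 |  14 | beeebccf
   7 |   0 | cbbeafeaddcebebeeebccf
   8 |  19 | ccf
   9 |  10 | cebebeeebccf
  10 |  20 | cf
  11 |   9 | dcebebeeebccf
  12 |   8 | ddcebebeeebccf
  13 |   6 | eaddcebebeeebccf
  14 |   3 | eafeaddcebebeeebccf
  15 |  17 | ebccf
  16 |  11 | ebebeeebccf
  17 |  13 | ebeeebccf
  18 |  16 | eebccf
  19 |  15 | eeebccf
  20 |  21 | f
  21 |   5 | feaddcebebeeebccf

[7, 4, 1, 18, 2, 12, 14, 0, 19, 10, 20, 9, 8, 6, 3, 17, 11, 13, 16, 15, 21, 5]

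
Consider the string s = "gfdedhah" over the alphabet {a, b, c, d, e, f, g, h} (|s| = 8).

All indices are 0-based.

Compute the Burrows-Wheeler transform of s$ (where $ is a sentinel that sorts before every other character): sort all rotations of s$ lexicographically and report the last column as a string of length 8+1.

hhfedg$ad

rank  rotation   last
    0  $gfdedhah  h
    1  ah$gfdedh  h
    2  dedhah$gf  f
    3  dhah$gfde  e
    4  edhah$gfd  d
    5  fdedhah$g  g
    6  gfdedhah$  $
    7  h$gfdedha  a
    8  hah$gfded  d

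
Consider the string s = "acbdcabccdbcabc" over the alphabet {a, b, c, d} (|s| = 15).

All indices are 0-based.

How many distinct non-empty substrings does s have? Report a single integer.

102

rank | idx | suffix
   0 |  12 | abc
   1 |   5 | abccdbcabc
   2 |   0 | acbdcabccdbcabc
   3 |  13 | bc
   4 |  10 | bcabc
   5 |   6 | bccdbcabc
   6 |   2 | bdcabccdbcabc
   7 |  14 | c
   8 |  11 | cabc
   9 |   4 | cabccdbcabc
  10 |   1 | cbdcabccdbcabc
  11 |   7 | ccdbcabc
  12 |   8 | cdbcabc
  13 |   9 | dbcabc
  14 |   3 | dcabccdbcabc

SA = [12, 5, 0, 13, 10, 6, 2, 14, 11, 4, 1, 7, 8, 9, 3]
rank  pair      lcp
   1  s[12:],s[5:]  3  'abc'
   2  s[5:],s[0:]  1  'a'
   3  s[0:],s[13:]  0  ''
   4  s[13:],s[10:]  2  'bc'
   5  s[10:],s[6:]  2  'bc'
   6  s[6:],s[2:]  1  'b'
   7  s[2:],s[14:]  0  ''
   8  s[14:],s[11:]  1  'c'
   9  s[11:],s[4:]  4  'cabc'
  10  s[4:],s[1:]  1  'c'
  11  s[1:],s[7:]  1  'c'
  12  s[7:],s[8:]  1  'c'
  13  s[8:],s[9:]  0  ''
  14  s[9:],s[3:]  1  'd'

n(n+1)/2 = 15·16/2 = 120
Σ LCP = 0 + 3 + 1 + 0 + 2 + 2 + 1 + 0 + 1 + 4 + 1 + 1 + 1 + 0 + 1 = 18
distinct = 120 − 18 = 102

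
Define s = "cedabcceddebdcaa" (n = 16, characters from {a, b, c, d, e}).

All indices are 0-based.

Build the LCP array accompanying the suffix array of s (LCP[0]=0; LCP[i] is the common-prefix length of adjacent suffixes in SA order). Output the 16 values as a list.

rank→(start, suffix):
  0 → (15, 'a')
  1 → (14, 'aa')
  2 → (3, 'abcceddebdcaa')
  3 → (4, 'bcceddebdcaa')
  4 → (11, 'bdcaa')
  5 → (13, 'caa')
  6 → (5, 'cceddebdcaa')
  7 → (0, 'cedabcceddebdcaa')
  8 → (6, 'ceddebdcaa')
  9 → (2, 'dabcceddebdcaa')
  10 → (12, 'dcaa')
  11 → (8, 'ddebdcaa')
  12 → (9, 'debdcaa')
  13 → (10, 'ebdcaa')
  14 → (1, 'edabcceddebdcaa')
  15 → (7, 'eddebdcaa')

SA = [15, 14, 3, 4, 11, 13, 5, 0, 6, 2, 12, 8, 9, 10, 1, 7]
i: (SA[i-1],SA[i]) lcp shared
  1: (15,14) 1 'a'
  2: (14,3) 1 'a'
  3: (3,4) 0 ''
  4: (4,11) 1 'b'
  5: (11,13) 0 ''
  6: (13,5) 1 'c'
  7: (5,0) 1 'c'
  8: (0,6) 3 'ced'
  9: (6,2) 0 ''
  10: (2,12) 1 'd'
  11: (12,8) 1 'd'
  12: (8,9) 1 'd'
  13: (9,10) 0 ''
  14: (10,1) 1 'e'
  15: (1,7) 2 'ed'

[0, 1, 1, 0, 1, 0, 1, 1, 3, 0, 1, 1, 1, 0, 1, 2]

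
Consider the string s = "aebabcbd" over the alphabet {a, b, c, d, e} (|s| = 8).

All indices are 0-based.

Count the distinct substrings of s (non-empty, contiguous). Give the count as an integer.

33

rank | idx | suffix
   0 |   3 | abcbd
   1 |   0 | aebabcbd
   2 |   2 | babcbd
   3 |   4 | bcbd
   4 |   6 | bd
   5 |   5 | cbd
   6 |   7 | d
   7 |   1 | ebabcbd

SA = [3, 0, 2, 4, 6, 5, 7, 1]
[i] adj suffixes → lcp
  [1] 3/0 → 1 ('a')
  [2] 0/2 → 0 ('')
  [3] 2/4 → 1 ('b')
  [4] 4/6 → 1 ('b')
  [5] 6/5 → 0 ('')
  [6] 5/7 → 0 ('')
  [7] 7/1 → 0 ('')

n(n+1)/2 = 8·9/2 = 36
Σ LCP = 0 + 1 + 0 + 1 + 1 + 0 + 0 + 0 = 3
distinct = 36 − 3 = 33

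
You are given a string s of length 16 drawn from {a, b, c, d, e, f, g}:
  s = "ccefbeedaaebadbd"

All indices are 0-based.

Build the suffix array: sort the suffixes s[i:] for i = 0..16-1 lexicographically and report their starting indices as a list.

sorted suffixes:
  #0 SA[0]=8  'aaebadbd'
  #1 SA[1]=12  'adbd'
  #2 SA[2]=9  'aebadbd'
  #3 SA[3]=11  'badbd'
  #4 SA[4]=14  'bd'
  #5 SA[5]=4  'beedaaebadbd'
  #6 SA[6]=0  'ccefbeedaaebadbd'
  #7 SA[7]=1  'cefbeedaaebadbd'
  #8 SA[8]=15  'd'
  #9 SA[9]=7  'daaebadbd'
  #10 SA[10]=13  'dbd'
  #11 SA[11]=10  'ebadbd'
  #12 SA[12]=6  'edaaebadbd'
  #13 SA[13]=5  'eedaaebadbd'
  #14 SA[14]=2  'efbeedaaebadbd'
  #15 SA[15]=3  'fbeedaaebadbd'

[8, 12, 9, 11, 14, 4, 0, 1, 15, 7, 13, 10, 6, 5, 2, 3]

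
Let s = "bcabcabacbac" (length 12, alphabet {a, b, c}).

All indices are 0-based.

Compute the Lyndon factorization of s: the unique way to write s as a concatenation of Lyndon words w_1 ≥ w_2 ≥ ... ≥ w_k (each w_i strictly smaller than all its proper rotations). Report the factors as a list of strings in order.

["bc", "abc", "abacbac"]

emit factor 1: 'bc' (i=0, period=2)
emit factor 2: 'abc' (i=2, period=3)
emit factor 3: 'abacbac' (i=5, period=7)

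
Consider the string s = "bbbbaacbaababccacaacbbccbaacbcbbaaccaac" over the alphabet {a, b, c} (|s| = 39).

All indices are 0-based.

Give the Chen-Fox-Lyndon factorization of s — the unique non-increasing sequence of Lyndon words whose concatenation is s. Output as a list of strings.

["b", "b", "b", "b", "aacb", "aababccacaacbbccbaacbcbbaaccaac"]

emit factor 1: 'b' (i=0, period=1)
emit factor 2: 'b' (i=1, period=1)
emit factor 3: 'b' (i=2, period=1)
emit factor 4: 'b' (i=3, period=1)
emit factor 5: 'aacb' (i=4, period=4)
emit factor 6: 'aababccacaacbbccbaacbcbbaaccaac' (i=8, period=31)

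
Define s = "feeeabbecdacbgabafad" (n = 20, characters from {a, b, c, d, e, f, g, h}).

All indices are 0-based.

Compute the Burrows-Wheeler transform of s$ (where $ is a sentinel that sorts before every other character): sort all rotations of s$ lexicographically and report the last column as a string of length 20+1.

dgedfbaabcaeacebefa$b

rank  rotation               last
    0  $feeeabbecdacbgabafad  d
    1  abafad$feeeabbecdacbg  g
    2  abbecdacbgabafad$feee  e
    3  acbgabafad$feeeabbecd  d
    4  ad$feeeabbecdacbgabaf  f
    5  afad$feeeabbecdacbgab  b
    6  bafad$feeeabbecdacbga  a
    7  bbecdacbgabafad$feeea  a
    8  becdacbgabafad$feeeab  b
    9  bgabafad$feeeabbecdac  c
   10  cbgabafad$feeeabbecda  a
   11  cdacbgabafad$feeeabbe  e
   12  d$feeeabbecdacbgabafa  a
   13  dacbgabafad$feeeabbec  c
   14  eabbecdacbgabafad$fee  e
   15  ecdacbgabafad$feeeabb  b
   16  eeabbecdacbgabafad$fe  e
   17  eeeabbecdacbgabafad$f  f
   18  fad$feeeabbecdacbgaba  a
   19  feeeabbecdacbgabafad$  $
   20  gabafad$feeeabbecdacb  b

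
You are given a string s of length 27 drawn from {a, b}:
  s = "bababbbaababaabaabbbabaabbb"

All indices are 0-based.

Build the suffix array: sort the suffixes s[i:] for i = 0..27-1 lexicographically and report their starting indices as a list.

sorted suffixes:
  #0 SA[0]=12  'aabaabbbabaabbb'
  #1 SA[1]=7  'aababaabaabbbabaabbb'
  #2 SA[2]=22  'aabbb'
  #3 SA[3]=15  'aabbbabaabbb'
  #4 SA[4]=10  'abaabaabbbabaabbb'
  #5 SA[5]=20  'abaabbb'
  #6 SA[6]=13  'abaabbbabaabbb'
  #7 SA[7]=8  'ababaabaabbbabaabbb'
  #8 SA[8]=1  'ababbbaababaabaabbbabaabbb'
  #9 SA[9]=23  'abbb'
  #10 SA[10]=3  'abbbaababaabaabbbabaabbb'
  #11 SA[11]=16  'abbbabaabbb'
  #12 SA[12]=26  'b'
  #13 SA[13]=11  'baabaabbbabaabbb'
  #14 SA[14]=6  'baababaabaabbbabaabbb'
  #15 SA[15]=21  'baabbb'
  #16 SA[16]=14  'baabbbabaabbb'
  #17 SA[17]=9  'babaabaabbbabaabbb'
  #18 SA[18]=19  'babaabbb'
  #19 SA[19]=0  'bababbbaababaabaabbbabaabbb'
  #20 SA[20]=2  'babbbaababaabaabbbabaabbb'
  #21 SA[21]=25  'bb'
  #22 SA[22]=5  'bbaababaabaabbbabaabbb'
  #23 SA[23]=18  'bbabaabbb'
  #24 SA[24]=24  'bbb'
  #25 SA[25]=4  'bbbaababaabaabbbabaabbb'
  #26 SA[26]=17  'bbbabaabbb'

[12, 7, 22, 15, 10, 20, 13, 8, 1, 23, 3, 16, 26, 11, 6, 21, 14, 9, 19, 0, 2, 25, 5, 18, 24, 4, 17]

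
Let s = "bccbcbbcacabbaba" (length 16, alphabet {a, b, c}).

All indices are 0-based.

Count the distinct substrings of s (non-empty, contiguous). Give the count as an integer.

116

rank→(start, suffix):
  0 → (15, 'a')
  1 → (13, 'aba')
  2 → (10, 'abbaba')
  3 → (8, 'acabbaba')
  4 → (14, 'ba')
  5 → (12, 'baba')
  6 → (11, 'bbaba')
  7 → (5, 'bbcacabbaba')
  8 → (6, 'bcacabbaba')
  9 → (3, 'bcbbcacabbaba')
  10 → (0, 'bccbcbbcacabbaba')
  11 → (9, 'cabbaba')
  12 → (7, 'cacabbaba')
  13 → (4, 'cbbcacabbaba')
  14 → (2, 'cbcbbcacabbaba')
  15 → (1, 'ccbcbbcacabbaba')

SA = [15, 13, 10, 8, 14, 12, 11, 5, 6, 3, 0, 9, 7, 4, 2, 1]
i: (SA[i-1],SA[i]) lcp shared
  1: (15,13) 1 'a'
  2: (13,10) 2 'ab'
  3: (10,8) 1 'a'
  4: (8,14) 0 ''
  5: (14,12) 2 'ba'
  6: (12,11) 1 'b'
  7: (11,5) 2 'bb'
  8: (5,6) 1 'b'
  9: (6,3) 2 'bc'
  10: (3,0) 2 'bc'
  11: (0,9) 0 ''
  12: (9,7) 2 'ca'
  13: (7,4) 1 'c'
  14: (4,2) 2 'cb'
  15: (2,1) 1 'c'

n(n+1)/2 = 16·17/2 = 136
Σ LCP = 0 + 1 + 2 + 1 + 0 + 2 + 1 + 2 + 1 + 2 + 2 + 0 + 2 + 1 + 2 + 1 = 20
distinct = 136 − 20 = 116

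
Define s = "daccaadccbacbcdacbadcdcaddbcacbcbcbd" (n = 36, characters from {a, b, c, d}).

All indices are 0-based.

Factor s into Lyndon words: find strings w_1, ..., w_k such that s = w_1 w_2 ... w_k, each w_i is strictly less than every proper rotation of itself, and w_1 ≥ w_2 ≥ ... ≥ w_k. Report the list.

emit factor 1: 'd' (i=0, period=1)
emit factor 2: 'acc' (i=1, period=3)
emit factor 3: 'aadccbacbcdacbadcdcaddbcacbcbcbd' (i=4, period=32)

["d", "acc", "aadccbacbcdacbadcdcaddbcacbcbcbd"]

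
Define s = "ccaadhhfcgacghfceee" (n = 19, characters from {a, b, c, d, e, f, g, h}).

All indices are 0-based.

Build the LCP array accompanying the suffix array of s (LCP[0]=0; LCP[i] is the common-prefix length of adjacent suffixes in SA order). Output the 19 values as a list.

sorted suffixes:
  #0 SA[0]=2  'aadhhfcgacghfceee'
  #1 SA[1]=10  'acghfceee'
  #2 SA[2]=3  'adhhfcgacghfceee'
  #3 SA[3]=1  'caadhhfcgacghfceee'
  #4 SA[4]=0  'ccaadhhfcgacghfceee'
  #5 SA[5]=15  'ceee'
  #6 SA[6]=8  'cgacghfceee'
  #7 SA[7]=11  'cghfceee'
  #8 SA[8]=4  'dhhfcgacghfceee'
  #9 SA[9]=18  'e'
  #10 SA[10]=17  'ee'
  #11 SA[11]=16  'eee'
  #12 SA[12]=14  'fceee'
  #13 SA[13]=7  'fcgacghfceee'
  #14 SA[14]=9  'gacghfceee'
  #15 SA[15]=12  'ghfceee'
  #16 SA[16]=13  'hfceee'
  #17 SA[17]=6  'hfcgacghfceee'
  #18 SA[18]=5  'hhfcgacghfceee'

SA = [2, 10, 3, 1, 0, 15, 8, 11, 4, 18, 17, 16, 14, 7, 9, 12, 13, 6, 5]
[i] adj suffixes → lcp
  [1] 2/10 → 1 ('a')
  [2] 10/3 → 1 ('a')
  [3] 3/1 → 0 ('')
  [4] 1/0 → 1 ('c')
  [5] 0/15 → 1 ('c')
  [6] 15/8 → 1 ('c')
  [7] 8/11 → 2 ('cg')
  [8] 11/4 → 0 ('')
  [9] 4/18 → 0 ('')
  [10] 18/17 → 1 ('e')
  [11] 17/16 → 2 ('ee')
  [12] 16/14 → 0 ('')
  [13] 14/7 → 2 ('fc')
  [14] 7/9 → 0 ('')
  [15] 9/12 → 1 ('g')
  [16] 12/13 → 0 ('')
  [17] 13/6 → 3 ('hfc')
  [18] 6/5 → 1 ('h')

[0, 1, 1, 0, 1, 1, 1, 2, 0, 0, 1, 2, 0, 2, 0, 1, 0, 3, 1]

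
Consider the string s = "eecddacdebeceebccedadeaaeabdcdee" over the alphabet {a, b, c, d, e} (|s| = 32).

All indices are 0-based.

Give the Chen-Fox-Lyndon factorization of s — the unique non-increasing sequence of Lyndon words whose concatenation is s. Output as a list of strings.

["e", "e", "cdd", "acdebeceebccedade", "aaeabdcdee"]

emit factor 1: 'e' (i=0, period=1)
emit factor 2: 'e' (i=1, period=1)
emit factor 3: 'cdd' (i=2, period=3)
emit factor 4: 'acdebeceebccedade' (i=5, period=17)
emit factor 5: 'aaeabdcdee' (i=22, period=10)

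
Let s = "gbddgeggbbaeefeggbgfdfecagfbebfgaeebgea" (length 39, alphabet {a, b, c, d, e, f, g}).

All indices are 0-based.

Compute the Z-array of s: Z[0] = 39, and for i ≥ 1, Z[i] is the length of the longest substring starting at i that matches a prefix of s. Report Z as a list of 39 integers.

[39, 0, 0, 0, 1, 0, 1, 2, 0, 0, 0, 0, 0, 0, 0, 1, 2, 0, 1, 0, 0, 0, 0, 0, 0, 1, 0, 0, 0, 0, 0, 1, 0, 0, 0, 0, 1, 0, 0]

Z[0]=39
i=1: fresh scan; Z[1]=0
i=2: fresh scan; Z[2]=0
i=3: fresh scan; Z[3]=0
i=4: fresh scan; Z[4]=1 grow→box=[4,5)
i=5: fresh scan; Z[5]=0
i=6: fresh scan; Z[6]=1 grow→box=[6,7)
i=7: fresh scan; Z[7]=2 grow→box=[7,9)
i=8: min(r-i=1, Z[1]=0)=0; Z[8]=0
i=9: fresh scan; Z[9]=0
i=10: fresh scan; Z[10]=0
i=11: fresh scan; Z[11]=0
i=12: fresh scan; Z[12]=0
i=13: fresh scan; Z[13]=0
i=14: fresh scan; Z[14]=0
i=15: fresh scan; Z[15]=1 grow→box=[15,16)
i=16: fresh scan; Z[16]=2 grow→box=[16,18)
i=17: min(r-i=1, Z[1]=0)=0; Z[17]=0
i=18: fresh scan; Z[18]=1 grow→box=[18,19)
i=19: fresh scan; Z[19]=0
i=20: fresh scan; Z[20]=0
i=21: fresh scan; Z[21]=0
i=22: fresh scan; Z[22]=0
i=23: fresh scan; Z[23]=0
i=24: fresh scan; Z[24]=0
i=25: fresh scan; Z[25]=1 grow→box=[25,26)
i=26: fresh scan; Z[26]=0
i=27: fresh scan; Z[27]=0
i=28: fresh scan; Z[28]=0
i=29: fresh scan; Z[29]=0
i=30: fresh scan; Z[30]=0
i=31: fresh scan; Z[31]=1 grow→box=[31,32)
i=32: fresh scan; Z[32]=0
i=33: fresh scan; Z[33]=0
i=34: fresh scan; Z[34]=0
i=35: fresh scan; Z[35]=0
i=36: fresh scan; Z[36]=1 grow→box=[36,37)
i=37: fresh scan; Z[37]=0
i=38: fresh scan; Z[38]=0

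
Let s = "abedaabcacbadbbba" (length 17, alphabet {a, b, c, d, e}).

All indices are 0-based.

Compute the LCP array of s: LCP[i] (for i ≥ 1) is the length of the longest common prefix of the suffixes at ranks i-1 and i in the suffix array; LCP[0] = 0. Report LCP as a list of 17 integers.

[0, 1, 1, 2, 1, 1, 0, 2, 1, 2, 1, 1, 0, 1, 0, 1, 0]

rank→(start, suffix):
  0 → (16, 'a')
  1 → (4, 'aabcacbadbbba')
  2 → (5, 'abcacbadbbba')
  3 → (0, 'abedaabcacbadbbba')
  4 → (8, 'acbadbbba')
  5 → (11, 'adbbba')
  6 → (15, 'ba')
  7 → (10, 'badbbba')
  8 → (14, 'bba')
  9 → (13, 'bbba')
  10 → (6, 'bcacbadbbba')
  11 → (1, 'bedaabcacbadbbba')
  12 → (7, 'cacbadbbba')
  13 → (9, 'cbadbbba')
  14 → (3, 'daabcacbadbbba')
  15 → (12, 'dbbba')
  16 → (2, 'edaabcacbadbbba')

SA = [16, 4, 5, 0, 8, 11, 15, 10, 14, 13, 6, 1, 7, 9, 3, 12, 2]
[i] adj suffixes → lcp
  [1] 16/4 → 1 ('a')
  [2] 4/5 → 1 ('a')
  [3] 5/0 → 2 ('ab')
  [4] 0/8 → 1 ('a')
  [5] 8/11 → 1 ('a')
  [6] 11/15 → 0 ('')
  [7] 15/10 → 2 ('ba')
  [8] 10/14 → 1 ('b')
  [9] 14/13 → 2 ('bb')
  [10] 13/6 → 1 ('b')
  [11] 6/1 → 1 ('b')
  [12] 1/7 → 0 ('')
  [13] 7/9 → 1 ('c')
  [14] 9/3 → 0 ('')
  [15] 3/12 → 1 ('d')
  [16] 12/2 → 0 ('')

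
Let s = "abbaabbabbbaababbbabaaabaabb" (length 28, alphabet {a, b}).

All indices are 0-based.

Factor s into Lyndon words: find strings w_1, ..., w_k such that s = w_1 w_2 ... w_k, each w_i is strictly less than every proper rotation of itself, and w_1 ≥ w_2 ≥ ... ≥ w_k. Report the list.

["abb", "aabbabbb", "aababbbab", "aaabaabb"]

emit factor 1: 'abb' (i=0, period=3)
emit factor 2: 'aabbabbb' (i=3, period=8)
emit factor 3: 'aababbbab' (i=11, period=9)
emit factor 4: 'aaabaabb' (i=20, period=8)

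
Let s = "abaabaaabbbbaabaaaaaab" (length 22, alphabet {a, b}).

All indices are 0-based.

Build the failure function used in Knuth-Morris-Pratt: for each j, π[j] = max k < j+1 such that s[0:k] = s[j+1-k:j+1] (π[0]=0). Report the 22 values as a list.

[0, 0, 1, 1, 2, 3, 4, 1, 2, 0, 0, 0, 1, 1, 2, 3, 4, 1, 1, 1, 1, 2]

π[0] = 0
j=1 s[j]='b': π[1]=0 (border '')
j=2 s[j]='a': π[2]=1 (border 'a')
j=3 s[j]='a': k: 1→0; π[3]=1 (border 'a')
j=4 s[j]='b': π[4]=2 (border 'ab')
j=5 s[j]='a': π[5]=3 (border 'aba')
j=6 s[j]='a': π[6]=4 (border 'abaa')
j=7 s[j]='a': k: 4→1→0; π[7]=1 (border 'a')
j=8 s[j]='b': π[8]=2 (border 'ab')
j=9 s[j]='b': k: 2→0; π[9]=0 (border '')
j=10 s[j]='b': π[10]=0 (border '')
j=11 s[j]='b': π[11]=0 (border '')
j=12 s[j]='a': π[12]=1 (border 'a')
j=13 s[j]='a': k: 1→0; π[13]=1 (border 'a')
j=14 s[j]='b': π[14]=2 (border 'ab')
j=15 s[j]='a': π[15]=3 (border 'aba')
j=16 s[j]='a': π[16]=4 (border 'abaa')
j=17 s[j]='a': k: 4→1→0; π[17]=1 (border 'a')
j=18 s[j]='a': k: 1→0; π[18]=1 (border 'a')
j=19 s[j]='a': k: 1→0; π[19]=1 (border 'a')
j=20 s[j]='a': k: 1→0; π[20]=1 (border 'a')
j=21 s[j]='b': π[21]=2 (border 'ab')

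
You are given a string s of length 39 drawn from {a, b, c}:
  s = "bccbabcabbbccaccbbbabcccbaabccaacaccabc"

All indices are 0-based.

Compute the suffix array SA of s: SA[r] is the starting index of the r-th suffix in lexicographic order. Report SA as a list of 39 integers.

rank→(start, suffix):
  0 → (25, 'aabccaacaccabc')
  1 → (30, 'aacaccabc')
  2 → (7, 'abbbccaccbbbabcccbaabccaacaccabc')
  3 → (36, 'abc')
  4 → (4, 'abcabbbccaccbbbabcccbaabccaacaccabc')
  5 → (26, 'abccaacaccabc')
  6 → (19, 'abcccbaabccaacaccabc')
  7 → (31, 'acaccabc')
  8 → (33, 'accabc')
  9 → (13, 'accbbbabcccbaabccaacaccabc')
  10 → (24, 'baabccaacaccabc')
  11 → (3, 'babcabbbccaccbbbabcccbaabccaacaccabc')
  12 → (18, 'babcccbaabccaacaccabc')
  13 → (17, 'bbabcccbaabccaacaccabc')
  14 → (16, 'bbbabcccbaabccaacaccabc')
  15 → (8, 'bbbccaccbbbabcccbaabccaacaccabc')
  16 → (9, 'bbccaccbbbabcccbaabccaacaccabc')
  17 → (37, 'bc')
  18 → (5, 'bcabbbccaccbbbabcccbaabccaacaccabc')
  19 → (27, 'bccaacaccabc')
  20 → (10, 'bccaccbbbabcccbaabccaacaccabc')
  21 → (0, 'bccbabcabbbccaccbbbabcccbaabccaacaccabc')
  22 → (20, 'bcccbaabccaacaccabc')
  23 → (38, 'c')
  24 → (29, 'caacaccabc')
  25 → (6, 'cabbbccaccbbbabcccbaabccaacaccabc')
  26 → (35, 'cabc')
  27 → (32, 'caccabc')
  28 → (12, 'caccbbbabcccbaabccaacaccabc')
  29 → (23, 'cbaabccaacaccabc')
  30 → (2, 'cbabcabbbccaccbbbabcccbaabccaacaccabc')
  31 → (15, 'cbbbabcccbaabccaacaccabc')
  32 → (28, 'ccaacaccabc')
  33 → (34, 'ccabc')
  34 → (11, 'ccaccbbbabcccbaabccaacaccabc')
  35 → (22, 'ccbaabccaacaccabc')
  36 → (1, 'ccbabcabbbccaccbbbabcccbaabccaacaccabc')
  37 → (14, 'ccbbbabcccbaabccaacaccabc')
  38 → (21, 'cccbaabccaacaccabc')

[25, 30, 7, 36, 4, 26, 19, 31, 33, 13, 24, 3, 18, 17, 16, 8, 9, 37, 5, 27, 10, 0, 20, 38, 29, 6, 35, 32, 12, 23, 2, 15, 28, 34, 11, 22, 1, 14, 21]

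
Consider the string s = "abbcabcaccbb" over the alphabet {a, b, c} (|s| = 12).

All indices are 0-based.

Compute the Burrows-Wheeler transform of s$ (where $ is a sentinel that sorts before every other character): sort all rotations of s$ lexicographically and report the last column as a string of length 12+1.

rank  rotation       last
    0  $abbcabcaccbb  b
    1  abbcabcaccbb$  $
    2  abcaccbb$abbc  c
    3  accbb$abbcabc  c
    4  b$abbcabcaccb  b
    5  bb$abbcabcacc  c
    6  bbcabcaccbb$a  a
    7  bcabcaccbb$ab  b
    8  bcaccbb$abbca  a
    9  cabcaccbb$abb  b
   10  caccbb$abbcab  b
   11  cbb$abbcabcac  c
   12  ccbb$abbcabca  a

b$ccbcababbca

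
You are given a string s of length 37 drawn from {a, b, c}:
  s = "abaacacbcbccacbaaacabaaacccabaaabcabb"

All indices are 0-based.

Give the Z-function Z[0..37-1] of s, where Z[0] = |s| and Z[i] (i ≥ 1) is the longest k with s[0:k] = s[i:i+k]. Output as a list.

Z[0]=37
i=1: outside box; Z[1]=0
i=2: outside box; Z[2]=1 scan→box=[2,3)
i=3: outside box; Z[3]=1 scan→box=[3,4)
i=4: outside box; Z[4]=0
i=5: outside box; Z[5]=1 scan→box=[5,6)
i=6: outside box; Z[6]=0
i=7: outside box; Z[7]=0
i=8: outside box; Z[8]=0
i=9: outside box; Z[9]=0
i=10: outside box; Z[10]=0
i=11: outside box; Z[11]=0
i=12: outside box; Z[12]=1 scan→box=[12,13)
i=13: outside box; Z[13]=0
i=14: outside box; Z[14]=0
i=15: outside box; Z[15]=1 scan→box=[15,16)
i=16: outside box; Z[16]=1 scan→box=[16,17)
i=17: outside box; Z[17]=1 scan→box=[17,18)
i=18: outside box; Z[18]=0
i=19: outside box; Z[19]=4 scan→box=[19,23)
i=20: min(r-i=3, Z[1]=0)=0; Z[20]=0
i=21: min(r-i=2, Z[2]=1)=1; Z[21]=1
i=22: min(r-i=1, Z[3]=1)=1; Z[22]=1
i=23: outside box; Z[23]=1 scan→box=[23,24)
i=24: outside box; Z[24]=0
i=25: outside box; Z[25]=0
i=26: outside box; Z[26]=0
i=27: outside box; Z[27]=4 scan→box=[27,31)
i=28: min(r-i=3, Z[1]=0)=0; Z[28]=0
i=29: min(r-i=2, Z[2]=1)=1; Z[29]=1
i=30: min(r-i=1, Z[3]=1)=1; Z[30]=1
i=31: outside box; Z[31]=2 scan→box=[31,33)
i=32: min(r-i=1, Z[1]=0)=0; Z[32]=0
i=33: outside box; Z[33]=0
i=34: outside box; Z[34]=2 scan→box=[34,36)
i=35: min(r-i=1, Z[1]=0)=0; Z[35]=0
i=36: outside box; Z[36]=0

[37, 0, 1, 1, 0, 1, 0, 0, 0, 0, 0, 0, 1, 0, 0, 1, 1, 1, 0, 4, 0, 1, 1, 1, 0, 0, 0, 4, 0, 1, 1, 2, 0, 0, 2, 0, 0]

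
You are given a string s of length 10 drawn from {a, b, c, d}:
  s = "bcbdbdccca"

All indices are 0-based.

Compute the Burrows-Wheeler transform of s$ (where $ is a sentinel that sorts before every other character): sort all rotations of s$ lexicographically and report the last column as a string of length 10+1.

ac$cdcbcdbb

rank  rotation     last
    0  $bcbdbdccca  a
    1  a$bcbdbdccc  c
    2  bcbdbdccca$  $
    3  bdbdccca$bc  c
    4  bdccca$bcbd  d
    5  ca$bcbdbdcc  c
    6  cbdbdccca$b  b
    7  cca$bcbdbdc  c
    8  ccca$bcbdbd  d
    9  dbdccca$bcb  b
   10  dccca$bcbdb  b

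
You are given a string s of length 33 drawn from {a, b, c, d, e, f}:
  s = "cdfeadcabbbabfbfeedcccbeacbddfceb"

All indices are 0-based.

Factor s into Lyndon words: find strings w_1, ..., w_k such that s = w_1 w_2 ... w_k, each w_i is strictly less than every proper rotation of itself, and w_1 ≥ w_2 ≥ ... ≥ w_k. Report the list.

emit factor 1: 'cdfe' (i=0, period=4)
emit factor 2: 'adc' (i=4, period=3)
emit factor 3: 'abbbabfbfeedcccbeacbddfceb' (i=7, period=26)

["cdfe", "adc", "abbbabfbfeedcccbeacbddfceb"]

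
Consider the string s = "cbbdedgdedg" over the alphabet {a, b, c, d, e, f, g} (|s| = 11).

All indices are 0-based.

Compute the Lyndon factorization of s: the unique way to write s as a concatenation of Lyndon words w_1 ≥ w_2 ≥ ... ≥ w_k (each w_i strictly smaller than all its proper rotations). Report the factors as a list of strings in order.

["c", "bbdedgdedg"]

emit factor 1: 'c' (i=0, period=1)
emit factor 2: 'bbdedgdedg' (i=1, period=10)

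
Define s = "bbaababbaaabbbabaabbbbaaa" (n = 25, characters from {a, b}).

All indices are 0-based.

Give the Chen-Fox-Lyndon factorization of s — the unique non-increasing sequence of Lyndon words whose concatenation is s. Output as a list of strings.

emit factor 1: 'b' (i=0, period=1)
emit factor 2: 'b' (i=1, period=1)
emit factor 3: 'aababb' (i=2, period=6)
emit factor 4: 'aaabbbabaabbbb' (i=8, period=14)
emit factor 5: 'a' (i=22, period=1)
emit factor 6: 'a' (i=23, period=1)
emit factor 7: 'a' (i=24, period=1)

["b", "b", "aababb", "aaabbbabaabbbb", "a", "a", "a"]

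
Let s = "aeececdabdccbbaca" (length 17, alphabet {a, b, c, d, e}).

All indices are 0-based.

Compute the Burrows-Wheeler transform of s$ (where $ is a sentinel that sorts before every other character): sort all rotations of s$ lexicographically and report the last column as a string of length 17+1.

acdb$bcaacdeecbcea

rank  rotation            last
    0  $aeececdabdccbbaca  a
    1  a$aeececdabdccbbac  c
    2  abdccbbaca$aeececd  d
    3  aca$aeececdabdccbb  b
    4  aeececdabdccbbaca$  $
    5  baca$aeececdabdccb  b
    6  bbaca$aeececdabdcc  c
    7  bdccbbaca$aeececda  a
    8  ca$aeececdabdccbba  a
    9  cbbaca$aeececdabdc  c
   10  ccbbaca$aeececdabd  d
   11  cdabdccbbaca$aeece  e
   12  cecdabdccbbaca$aee  e
   13  dabdccbbaca$aeecec  c
   14  dccbbaca$aeececdab  b
   15  ecdabdccbbaca$aeec  c
   16  ececdabdccbbaca$ae  e
   17  eececdabdccbbaca$a  a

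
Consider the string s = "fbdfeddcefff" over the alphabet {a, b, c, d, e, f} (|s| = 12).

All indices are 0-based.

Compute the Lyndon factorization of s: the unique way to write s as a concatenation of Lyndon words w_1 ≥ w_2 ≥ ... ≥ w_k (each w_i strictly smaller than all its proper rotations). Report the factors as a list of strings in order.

["f", "bdfeddcefff"]

emit factor 1: 'f' (i=0, period=1)
emit factor 2: 'bdfeddcefff' (i=1, period=11)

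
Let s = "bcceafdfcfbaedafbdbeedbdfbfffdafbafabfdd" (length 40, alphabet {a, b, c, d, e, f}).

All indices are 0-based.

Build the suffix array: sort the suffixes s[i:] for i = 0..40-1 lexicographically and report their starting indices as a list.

[35, 11, 33, 30, 14, 4, 10, 32, 0, 16, 22, 18, 36, 25, 1, 2, 8, 39, 29, 13, 21, 17, 38, 23, 6, 3, 12, 20, 19, 34, 9, 31, 15, 24, 7, 28, 37, 5, 27, 26]

sorted suffixes:
  #0 SA[0]=35  'abfdd'
  #1 SA[1]=11  'aedafbdbeedbdfbfffdafbafabfdd'
  #2 SA[2]=33  'afabfdd'
  #3 SA[3]=30  'afbafabfdd'
  #4 SA[4]=14  'afbdbeedbdfbfffdafbafabfdd'
  #5 SA[5]=4  'afdfcfbaedafbdbeedbdfbfffdafbafabfdd'
  #6 SA[6]=10  'baedafbdbeedbdfbfffdafbafabfdd'
  #7 SA[7]=32  'bafabfdd'
  #8 SA[8]=0  'bcceafdfcfbaedafbdbeedbdfbfffdafbafabfdd'
  #9 SA[9]=16  'bdbeedbdfbfffdafbafabfdd'
  #10 SA[10]=22  'bdfbfffdafbafabfdd'
  #11 SA[11]=18  'beedbdfbfffdafbafabfdd'
  #12 SA[12]=36  'bfdd'
  #13 SA[13]=25  'bfffdafbafabfdd'
  #14 SA[14]=1  'cceafdfcfbaedafbdbeedbdfbfffdafbafabfdd'
  #15 SA[15]=2  'ceafdfcfbaedafbdbeedbdfbfffdafbafabfdd'
  #16 SA[16]=8  'cfbaedafbdbeedbdfbfffdafbafabfdd'
  #17 SA[17]=39  'd'
  #18 SA[18]=29  'dafbafabfdd'
  #19 SA[19]=13  'dafbdbeedbdfbfffdafbafabfdd'
  #20 SA[20]=21  'dbdfbfffdafbafabfdd'
  #21 SA[21]=17  'dbeedbdfbfffdafbafabfdd'
  #22 SA[22]=38  'dd'
  #23 SA[23]=23  'dfbfffdafbafabfdd'
  #24 SA[24]=6  'dfcfbaedafbdbeedbdfbfffdafbafabfdd'
  #25 SA[25]=3  'eafdfcfbaedafbdbeedbdfbfffdafbafabfdd'
  #26 SA[26]=12  'edafbdbeedbdfbfffdafbafabfdd'
  #27 SA[27]=20  'edbdfbfffdafbafabfdd'
  #28 SA[28]=19  'eedbdfbfffdafbafabfdd'
  #29 SA[29]=34  'fabfdd'
  #30 SA[30]=9  'fbaedafbdbeedbdfbfffdafbafabfdd'
  #31 SA[31]=31  'fbafabfdd'
  #32 SA[32]=15  'fbdbeedbdfbfffdafbafabfdd'
  #33 SA[33]=24  'fbfffdafbafabfdd'
  #34 SA[34]=7  'fcfbaedafbdbeedbdfbfffdafbafabfdd'
  #35 SA[35]=28  'fdafbafabfdd'
  #36 SA[36]=37  'fdd'
  #37 SA[37]=5  'fdfcfbaedafbdbeedbdfbfffdafbafabfdd'
  #38 SA[38]=27  'ffdafbafabfdd'
  #39 SA[39]=26  'fffdafbafabfdd'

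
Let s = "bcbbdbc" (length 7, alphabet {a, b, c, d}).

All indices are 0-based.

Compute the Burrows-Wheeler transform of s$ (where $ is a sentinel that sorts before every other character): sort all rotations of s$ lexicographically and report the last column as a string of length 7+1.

ccd$bbbb

rank  rotation  last
    0  $bcbbdbc  c
    1  bbdbc$bc  c
    2  bc$bcbbd  d
    3  bcbbdbc$  $
    4  bdbc$bcb  b
    5  c$bcbbdb  b
    6  cbbdbc$b  b
    7  dbc$bcbb  b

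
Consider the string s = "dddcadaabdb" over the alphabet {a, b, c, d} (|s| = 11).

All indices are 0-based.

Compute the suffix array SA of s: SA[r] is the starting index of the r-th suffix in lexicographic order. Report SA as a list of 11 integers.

[6, 7, 4, 10, 8, 3, 5, 9, 2, 1, 0]

sorted suffixes:
  #0 SA[0]=6  'aabdb'
  #1 SA[1]=7  'abdb'
  #2 SA[2]=4  'adaabdb'
  #3 SA[3]=10  'b'
  #4 SA[4]=8  'bdb'
  #5 SA[5]=3  'cadaabdb'
  #6 SA[6]=5  'daabdb'
  #7 SA[7]=9  'db'
  #8 SA[8]=2  'dcadaabdb'
  #9 SA[9]=1  'ddcadaabdb'
  #10 SA[10]=0  'dddcadaabdb'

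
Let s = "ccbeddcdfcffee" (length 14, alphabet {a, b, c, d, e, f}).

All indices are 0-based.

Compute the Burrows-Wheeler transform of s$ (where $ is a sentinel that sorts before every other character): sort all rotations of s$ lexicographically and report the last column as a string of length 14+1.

rank  rotation         last
    0  $ccbeddcdfcffee  e
    1  beddcdfcffee$cc  c
    2  cbeddcdfcffee$c  c
    3  ccbeddcdfcffee$  $
    4  cdfcffee$ccbedd  d
    5  cffee$ccbeddcdf  f
    6  dcdfcffee$ccbed  d
    7  ddcdfcffee$ccbe  e
    8  dfcffee$ccbeddc  c
    9  e$ccbeddcdfcffe  e
   10  eddcdfcffee$ccb  b
   11  ee$ccbeddcdfcff  f
   12  fcffee$ccbeddcd  d
   13  fee$ccbeddcdfcf  f
   14  ffee$ccbeddcdfc  c

ecc$dfdecebfdfc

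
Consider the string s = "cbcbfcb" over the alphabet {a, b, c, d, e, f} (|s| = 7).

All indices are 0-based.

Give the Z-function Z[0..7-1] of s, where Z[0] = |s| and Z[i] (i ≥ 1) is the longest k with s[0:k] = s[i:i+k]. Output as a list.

[7, 0, 2, 0, 0, 2, 0]

Z[0]=7
i=1: i≥r, start 0; Z[1]=0
i=2: i≥r, start 0; Z[2]=2 extend→box=[2,4)
i=3: min(r-i=1, Z[1]=0)=0; Z[3]=0
i=4: i≥r, start 0; Z[4]=0
i=5: i≥r, start 0; Z[5]=2 extend→box=[5,7)
i=6: min(r-i=1, Z[1]=0)=0; Z[6]=0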